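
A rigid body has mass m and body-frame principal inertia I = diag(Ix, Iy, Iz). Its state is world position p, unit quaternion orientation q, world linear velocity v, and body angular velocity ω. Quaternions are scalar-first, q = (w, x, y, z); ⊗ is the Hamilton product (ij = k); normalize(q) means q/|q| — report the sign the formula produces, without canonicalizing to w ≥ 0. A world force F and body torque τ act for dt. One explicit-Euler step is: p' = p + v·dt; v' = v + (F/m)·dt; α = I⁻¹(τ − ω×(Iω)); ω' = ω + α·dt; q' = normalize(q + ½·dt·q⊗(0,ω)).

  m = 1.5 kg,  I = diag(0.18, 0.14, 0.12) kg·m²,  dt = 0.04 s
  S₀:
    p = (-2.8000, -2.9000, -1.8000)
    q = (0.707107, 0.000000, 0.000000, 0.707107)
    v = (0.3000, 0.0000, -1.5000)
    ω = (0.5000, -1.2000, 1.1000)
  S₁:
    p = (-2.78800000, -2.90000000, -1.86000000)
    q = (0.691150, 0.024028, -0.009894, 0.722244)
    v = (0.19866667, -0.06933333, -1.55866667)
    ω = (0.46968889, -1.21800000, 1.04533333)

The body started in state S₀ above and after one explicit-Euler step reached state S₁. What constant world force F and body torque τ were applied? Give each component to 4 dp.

Δω = ω₁−ω₀ = (-0.03031111, -0.01800000, -0.05466667)
precession coupling = (0.0264, 0.0330, 0.0240)
applied torque τ = (-0.1100, -0.0300, -0.1400)
v₁ − v₀ = (-0.10133333, -0.06933333, -0.05866667)
m·(v₁−v₀)/dt = (-3.8000, -2.6000, -2.2000)

F = (-3.8000, -2.6000, -2.2000)
τ = (-0.1100, -0.0300, -0.1400)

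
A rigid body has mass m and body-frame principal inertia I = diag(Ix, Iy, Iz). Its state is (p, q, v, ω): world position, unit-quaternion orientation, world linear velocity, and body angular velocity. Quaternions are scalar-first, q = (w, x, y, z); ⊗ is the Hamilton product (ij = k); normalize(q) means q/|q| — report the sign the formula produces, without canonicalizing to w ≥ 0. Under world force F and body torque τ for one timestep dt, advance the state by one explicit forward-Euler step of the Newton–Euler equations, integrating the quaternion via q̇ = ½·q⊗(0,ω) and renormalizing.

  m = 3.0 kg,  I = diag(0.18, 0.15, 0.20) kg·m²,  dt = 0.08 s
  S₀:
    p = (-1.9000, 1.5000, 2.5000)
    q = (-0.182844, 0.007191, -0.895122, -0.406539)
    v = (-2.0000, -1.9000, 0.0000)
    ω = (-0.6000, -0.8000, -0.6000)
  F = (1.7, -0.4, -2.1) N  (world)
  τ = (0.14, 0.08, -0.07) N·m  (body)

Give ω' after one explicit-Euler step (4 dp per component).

angular accel α = (0.6444, 0.5813, -0.2780)
ω + α·dt = (-0.5484, -0.7535, -0.6222)

ω' = (-0.5484, -0.7535, -0.6222)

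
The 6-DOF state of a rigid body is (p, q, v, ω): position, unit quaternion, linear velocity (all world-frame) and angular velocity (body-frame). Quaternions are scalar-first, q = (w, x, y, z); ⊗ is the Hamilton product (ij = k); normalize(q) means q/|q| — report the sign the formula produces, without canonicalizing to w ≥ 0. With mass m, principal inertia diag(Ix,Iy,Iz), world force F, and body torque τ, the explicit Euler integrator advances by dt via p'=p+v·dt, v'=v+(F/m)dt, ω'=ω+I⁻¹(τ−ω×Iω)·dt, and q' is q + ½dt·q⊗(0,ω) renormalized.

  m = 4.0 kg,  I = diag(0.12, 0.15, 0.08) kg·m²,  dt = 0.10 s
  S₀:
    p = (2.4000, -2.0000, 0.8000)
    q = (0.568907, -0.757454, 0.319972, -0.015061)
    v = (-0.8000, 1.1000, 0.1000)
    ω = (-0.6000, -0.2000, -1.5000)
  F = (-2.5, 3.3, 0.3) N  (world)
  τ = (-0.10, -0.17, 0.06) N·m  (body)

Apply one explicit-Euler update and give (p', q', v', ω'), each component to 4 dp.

gyro term ω×Iω = (-0.0210, 0.0360, 0.0036)
α = I⁻¹(τ − ω×Iω) = (-0.6583, -1.3733, 0.7050)
new body rate ω' = (-0.6658, -0.3373, -1.4295)
q⊗(0,ω) = (-0.4130695, -0.8243144, -1.2409258, -0.5098865)
q + ½dt·q⊗(0,ω), renormalized = (0.5464, -0.7960, 0.2571, -0.0404)
linear accel F/m = (-0.6250, 0.8250, 0.0750)
p' = p + v·dt = (2.3200, -1.8900, 0.8100)
v + (F/m)dt = (-0.8625, 1.1825, 0.1075)

p' = (2.3200, -1.8900, 0.8100)
q' = (0.5464, -0.7960, 0.2571, -0.0404)
v' = (-0.8625, 1.1825, 0.1075)
ω' = (-0.6658, -0.3373, -1.4295)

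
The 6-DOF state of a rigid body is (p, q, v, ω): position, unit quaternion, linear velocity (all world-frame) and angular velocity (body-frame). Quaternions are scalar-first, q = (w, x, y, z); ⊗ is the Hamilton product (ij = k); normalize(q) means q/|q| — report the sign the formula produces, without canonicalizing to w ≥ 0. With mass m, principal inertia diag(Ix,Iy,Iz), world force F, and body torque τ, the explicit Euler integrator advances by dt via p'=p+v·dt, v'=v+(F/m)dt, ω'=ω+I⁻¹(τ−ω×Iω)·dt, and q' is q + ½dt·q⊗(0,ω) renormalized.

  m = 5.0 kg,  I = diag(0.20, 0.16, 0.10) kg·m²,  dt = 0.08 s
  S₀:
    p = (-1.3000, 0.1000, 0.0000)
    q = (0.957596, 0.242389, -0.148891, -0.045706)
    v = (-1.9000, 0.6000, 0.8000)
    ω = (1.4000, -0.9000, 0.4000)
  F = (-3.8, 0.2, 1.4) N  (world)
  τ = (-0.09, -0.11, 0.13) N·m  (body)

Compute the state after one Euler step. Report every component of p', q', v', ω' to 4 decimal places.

α = I⁻¹(τ − ω×Iω) = (-0.5580, -1.0375, 0.7960)
ω + α·dt = (1.3554, -0.9830, 0.4637)
Hamilton product q⊗(0,ω) = (-0.4550641, 1.2399426, -1.0227804, 0.3733357)
updated quaternion q' = (0.9372, 0.2913, -0.1894, -0.0307)
new position p' = (-1.4520, 0.1480, 0.0640)
v + (F/m)dt = (-1.9608, 0.6032, 0.8224)

p' = (-1.4520, 0.1480, 0.0640)
q' = (0.9372, 0.2913, -0.1894, -0.0307)
v' = (-1.9608, 0.6032, 0.8224)
ω' = (1.3554, -0.9830, 0.4637)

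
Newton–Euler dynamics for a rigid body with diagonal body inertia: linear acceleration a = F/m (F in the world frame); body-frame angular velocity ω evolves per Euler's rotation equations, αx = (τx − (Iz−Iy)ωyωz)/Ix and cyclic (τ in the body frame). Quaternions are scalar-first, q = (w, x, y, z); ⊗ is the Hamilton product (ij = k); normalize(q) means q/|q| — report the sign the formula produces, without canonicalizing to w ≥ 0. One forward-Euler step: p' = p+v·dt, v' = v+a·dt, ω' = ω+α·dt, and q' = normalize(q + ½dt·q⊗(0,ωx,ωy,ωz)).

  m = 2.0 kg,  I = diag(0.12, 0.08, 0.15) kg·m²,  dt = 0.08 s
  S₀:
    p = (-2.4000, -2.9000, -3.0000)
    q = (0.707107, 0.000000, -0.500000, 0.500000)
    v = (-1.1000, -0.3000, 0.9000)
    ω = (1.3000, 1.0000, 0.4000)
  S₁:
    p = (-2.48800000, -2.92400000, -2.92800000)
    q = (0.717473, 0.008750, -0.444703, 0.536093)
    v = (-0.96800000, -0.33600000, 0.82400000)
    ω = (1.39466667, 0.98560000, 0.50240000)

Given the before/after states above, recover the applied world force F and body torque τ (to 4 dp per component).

F = (3.3000, -0.9000, -1.9000)
τ = (0.1700, -0.0300, 0.1400)

Δω = ω₁−ω₀ = (0.09466667, -0.01440000, 0.10240000)
τ = I·(Δω/dt) + ω₀×(Iω₀) = (0.1700, -0.0300, 0.1400)
velocity change Δv = (0.13200000, -0.03600000, -0.07600000)
applied force F = (3.3000, -0.9000, -1.9000)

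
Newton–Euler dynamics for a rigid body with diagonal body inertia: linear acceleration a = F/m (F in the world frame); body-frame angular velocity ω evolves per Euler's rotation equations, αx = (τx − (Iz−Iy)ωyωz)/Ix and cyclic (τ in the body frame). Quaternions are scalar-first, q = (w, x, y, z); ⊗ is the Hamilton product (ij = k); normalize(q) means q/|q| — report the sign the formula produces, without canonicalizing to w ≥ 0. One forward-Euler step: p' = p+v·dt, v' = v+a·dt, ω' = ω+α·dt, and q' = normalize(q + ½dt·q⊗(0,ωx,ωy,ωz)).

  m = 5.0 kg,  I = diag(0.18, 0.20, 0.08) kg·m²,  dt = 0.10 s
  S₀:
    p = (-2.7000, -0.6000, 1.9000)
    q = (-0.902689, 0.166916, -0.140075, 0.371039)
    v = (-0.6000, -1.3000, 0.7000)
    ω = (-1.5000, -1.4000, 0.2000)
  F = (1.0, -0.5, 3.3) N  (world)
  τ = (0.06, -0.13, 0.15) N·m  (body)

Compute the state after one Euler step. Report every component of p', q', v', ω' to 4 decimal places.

a = (0.2000, -0.1000, 0.6600)
p + v·dt = (-2.7600, -0.7300, 1.9700)
new velocity v' = (-0.5800, -1.3100, 0.7660)
(τ − ω×Iω)/I = (0.1467, -0.5000, 1.3500)
new body rate ω' = (-1.4853, -1.4500, 0.3350)
q⊗(0,ω) = (-0.0199388, 1.8454731, 0.6738229, -0.6243327)
q' = normalize(q + ½dt·q⊗(0,ω)) = (-0.8989, 0.2578, -0.1058, 0.3380)

p' = (-2.7600, -0.7300, 1.9700)
q' = (-0.8989, 0.2578, -0.1058, 0.3380)
v' = (-0.5800, -1.3100, 0.7660)
ω' = (-1.4853, -1.4500, 0.3350)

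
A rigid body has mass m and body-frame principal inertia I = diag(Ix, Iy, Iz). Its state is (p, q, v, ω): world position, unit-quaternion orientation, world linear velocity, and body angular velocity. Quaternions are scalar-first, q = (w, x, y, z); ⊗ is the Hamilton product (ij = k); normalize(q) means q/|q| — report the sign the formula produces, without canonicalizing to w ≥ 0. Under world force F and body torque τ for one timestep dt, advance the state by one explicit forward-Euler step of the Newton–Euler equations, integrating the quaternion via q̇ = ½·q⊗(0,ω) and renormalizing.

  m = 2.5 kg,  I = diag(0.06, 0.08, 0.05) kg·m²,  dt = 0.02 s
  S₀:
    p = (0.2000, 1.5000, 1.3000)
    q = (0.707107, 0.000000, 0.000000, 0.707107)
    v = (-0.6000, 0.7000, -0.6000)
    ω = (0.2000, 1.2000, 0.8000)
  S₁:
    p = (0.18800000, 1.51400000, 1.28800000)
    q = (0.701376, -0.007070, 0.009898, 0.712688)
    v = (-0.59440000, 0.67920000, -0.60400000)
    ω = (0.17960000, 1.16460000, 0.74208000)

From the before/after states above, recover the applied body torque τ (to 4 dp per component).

τ = (-0.0900, -0.1400, -0.1400)

Δω = ω₁−ω₀ = (-0.02040000, -0.03540000, -0.05792000)
gyro term ω₀×Iω₀ = (-0.0288, 0.0016, 0.0048)
applied torque τ = (-0.0900, -0.1400, -0.1400)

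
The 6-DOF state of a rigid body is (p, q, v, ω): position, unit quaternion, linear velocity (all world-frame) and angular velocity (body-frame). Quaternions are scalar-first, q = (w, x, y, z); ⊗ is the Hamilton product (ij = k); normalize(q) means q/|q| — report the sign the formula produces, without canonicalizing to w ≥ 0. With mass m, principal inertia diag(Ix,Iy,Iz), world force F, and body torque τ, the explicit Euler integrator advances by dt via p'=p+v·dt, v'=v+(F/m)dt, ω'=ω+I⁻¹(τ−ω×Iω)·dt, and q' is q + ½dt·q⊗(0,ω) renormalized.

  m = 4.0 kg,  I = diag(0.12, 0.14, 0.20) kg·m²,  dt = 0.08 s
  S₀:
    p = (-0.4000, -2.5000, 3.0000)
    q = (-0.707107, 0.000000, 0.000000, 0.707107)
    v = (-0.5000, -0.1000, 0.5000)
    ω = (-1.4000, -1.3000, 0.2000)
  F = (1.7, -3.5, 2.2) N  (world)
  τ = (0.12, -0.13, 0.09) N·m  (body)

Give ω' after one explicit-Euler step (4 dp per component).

precession coupling ω×(Iω) = (-0.0156, 0.0224, 0.0364)
α = I⁻¹(τ − ω×Iω) = (1.1300, -1.0886, 0.2680)
ω + α·dt = (-1.3096, -1.3871, 0.2214)

ω' = (-1.3096, -1.3871, 0.2214)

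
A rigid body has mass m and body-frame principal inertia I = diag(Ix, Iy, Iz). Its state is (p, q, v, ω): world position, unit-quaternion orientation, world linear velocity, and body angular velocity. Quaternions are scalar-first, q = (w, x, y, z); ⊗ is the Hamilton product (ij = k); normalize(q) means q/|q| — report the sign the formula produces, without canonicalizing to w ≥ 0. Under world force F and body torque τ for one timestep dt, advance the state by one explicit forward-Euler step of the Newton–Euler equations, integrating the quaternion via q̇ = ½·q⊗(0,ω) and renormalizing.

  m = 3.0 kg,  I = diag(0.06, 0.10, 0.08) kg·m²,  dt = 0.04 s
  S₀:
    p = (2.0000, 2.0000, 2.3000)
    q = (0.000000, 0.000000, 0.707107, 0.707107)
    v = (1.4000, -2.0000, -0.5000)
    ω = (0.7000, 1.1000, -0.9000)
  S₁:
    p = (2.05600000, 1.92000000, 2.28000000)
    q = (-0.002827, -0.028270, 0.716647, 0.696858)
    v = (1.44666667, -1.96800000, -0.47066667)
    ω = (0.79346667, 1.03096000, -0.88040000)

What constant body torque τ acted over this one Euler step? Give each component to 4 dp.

τ = (0.1600, -0.1600, 0.0700)

rate change Δω = (0.09346667, -0.06904000, 0.01960000)
applied torque τ = (0.1600, -0.1600, 0.0700)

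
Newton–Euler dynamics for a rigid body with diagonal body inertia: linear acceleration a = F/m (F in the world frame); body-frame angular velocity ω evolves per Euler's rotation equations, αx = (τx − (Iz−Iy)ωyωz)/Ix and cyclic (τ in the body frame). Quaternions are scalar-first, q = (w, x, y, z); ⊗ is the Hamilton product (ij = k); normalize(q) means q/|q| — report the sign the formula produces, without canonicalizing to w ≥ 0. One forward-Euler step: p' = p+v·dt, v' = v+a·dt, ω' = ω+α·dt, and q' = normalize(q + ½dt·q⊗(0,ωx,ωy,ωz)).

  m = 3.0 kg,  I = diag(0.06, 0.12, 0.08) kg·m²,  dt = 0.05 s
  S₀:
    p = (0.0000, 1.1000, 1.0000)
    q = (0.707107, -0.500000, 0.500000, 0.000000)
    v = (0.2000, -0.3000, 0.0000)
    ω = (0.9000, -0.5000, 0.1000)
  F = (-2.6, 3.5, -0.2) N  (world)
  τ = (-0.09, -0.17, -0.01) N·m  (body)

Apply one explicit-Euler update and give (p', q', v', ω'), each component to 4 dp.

precession coupling ω×(Iω) = (0.0020, -0.0018, -0.0270)
α = I⁻¹(τ − ω×Iω) = (-1.5333, -1.4017, 0.2125)
ω + α·dt = (0.8233, -0.5701, 0.1106)
2q̇ = q⊗(0,ω) = (0.7000000, 0.6863963, -0.3035535, -0.1292893)
q' = normalize(q + ½dt·q⊗(0,ω)) = (0.7244, -0.4827, 0.4922, -0.0032)
linear accel F/m = (-0.8667, 1.1667, -0.0667)
p + v·dt = (0.0100, 1.0850, 1.0000)
v' = v + a·dt = (0.1567, -0.2417, -0.0033)

p' = (0.0100, 1.0850, 1.0000)
q' = (0.7244, -0.4827, 0.4922, -0.0032)
v' = (0.1567, -0.2417, -0.0033)
ω' = (0.8233, -0.5701, 0.1106)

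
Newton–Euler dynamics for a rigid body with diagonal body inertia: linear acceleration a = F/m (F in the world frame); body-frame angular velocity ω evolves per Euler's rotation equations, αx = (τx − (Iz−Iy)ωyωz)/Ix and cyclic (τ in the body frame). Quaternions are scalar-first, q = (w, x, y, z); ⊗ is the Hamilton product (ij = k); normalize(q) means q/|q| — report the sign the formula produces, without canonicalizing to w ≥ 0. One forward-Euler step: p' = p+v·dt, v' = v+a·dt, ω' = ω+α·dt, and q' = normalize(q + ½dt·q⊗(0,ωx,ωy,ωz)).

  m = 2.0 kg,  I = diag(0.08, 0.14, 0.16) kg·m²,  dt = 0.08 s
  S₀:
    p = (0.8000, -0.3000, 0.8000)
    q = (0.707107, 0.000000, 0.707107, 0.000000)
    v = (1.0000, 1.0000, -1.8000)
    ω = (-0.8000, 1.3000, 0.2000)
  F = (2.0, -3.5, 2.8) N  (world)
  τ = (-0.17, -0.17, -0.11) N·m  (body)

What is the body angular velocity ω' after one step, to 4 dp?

ω' = (-0.9752, 1.1955, 0.1762)

ω×(Iω) gyroscopic = (0.0052, 0.0128, -0.0624)
(τ − ω×Iω)/I = (-2.1900, -1.3057, -0.2975)
ω + α·dt = (-0.9752, 1.1955, 0.1762)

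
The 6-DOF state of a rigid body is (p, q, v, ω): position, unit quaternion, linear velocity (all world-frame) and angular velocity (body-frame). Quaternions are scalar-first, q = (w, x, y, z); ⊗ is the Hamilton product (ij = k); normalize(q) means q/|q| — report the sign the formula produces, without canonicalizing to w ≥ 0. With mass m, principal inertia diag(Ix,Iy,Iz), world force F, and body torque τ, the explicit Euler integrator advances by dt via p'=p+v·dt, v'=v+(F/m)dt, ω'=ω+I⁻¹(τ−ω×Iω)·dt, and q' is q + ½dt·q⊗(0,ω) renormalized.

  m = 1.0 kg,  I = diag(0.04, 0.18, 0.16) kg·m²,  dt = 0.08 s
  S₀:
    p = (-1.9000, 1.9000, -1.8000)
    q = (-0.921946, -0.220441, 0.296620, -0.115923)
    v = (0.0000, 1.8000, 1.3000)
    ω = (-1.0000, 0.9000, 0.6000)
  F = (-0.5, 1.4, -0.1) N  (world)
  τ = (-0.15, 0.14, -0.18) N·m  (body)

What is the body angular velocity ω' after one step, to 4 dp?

ω' = (-1.2784, 0.9302, 0.5730)

α = I⁻¹(τ − ω×Iω) = (-3.4800, 0.3778, -0.3375)
ω + α·dt = (-1.2784, 0.9302, 0.5730)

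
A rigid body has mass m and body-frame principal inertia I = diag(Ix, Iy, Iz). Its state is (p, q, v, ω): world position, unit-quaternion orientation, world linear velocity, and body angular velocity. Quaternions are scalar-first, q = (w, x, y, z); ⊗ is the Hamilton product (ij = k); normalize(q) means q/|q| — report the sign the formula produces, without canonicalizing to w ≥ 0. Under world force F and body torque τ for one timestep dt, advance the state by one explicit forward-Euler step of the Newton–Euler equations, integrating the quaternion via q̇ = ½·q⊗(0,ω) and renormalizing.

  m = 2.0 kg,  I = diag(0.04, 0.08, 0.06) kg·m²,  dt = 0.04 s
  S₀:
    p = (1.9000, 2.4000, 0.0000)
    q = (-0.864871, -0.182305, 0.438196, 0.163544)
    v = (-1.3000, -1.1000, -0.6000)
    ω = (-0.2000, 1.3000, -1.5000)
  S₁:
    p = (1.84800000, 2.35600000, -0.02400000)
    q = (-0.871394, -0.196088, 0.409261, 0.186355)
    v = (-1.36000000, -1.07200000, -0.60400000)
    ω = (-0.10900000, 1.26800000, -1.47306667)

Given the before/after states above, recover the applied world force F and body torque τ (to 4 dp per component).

ω₁ − ω₀ = (0.09100000, -0.03200000, 0.02693333)
gyro term ω₀×Iω₀ = (0.0390, -0.0060, -0.0104)
I·α + gyro = (0.1300, -0.0700, 0.0300)
Δv = v₁−v₀ = (-0.06000000, 0.02800000, -0.00400000)
F = m·Δv/dt = (-3.0000, 1.4000, -0.2000)

F = (-3.0000, 1.4000, -0.2000)
τ = (0.1300, -0.0700, 0.0300)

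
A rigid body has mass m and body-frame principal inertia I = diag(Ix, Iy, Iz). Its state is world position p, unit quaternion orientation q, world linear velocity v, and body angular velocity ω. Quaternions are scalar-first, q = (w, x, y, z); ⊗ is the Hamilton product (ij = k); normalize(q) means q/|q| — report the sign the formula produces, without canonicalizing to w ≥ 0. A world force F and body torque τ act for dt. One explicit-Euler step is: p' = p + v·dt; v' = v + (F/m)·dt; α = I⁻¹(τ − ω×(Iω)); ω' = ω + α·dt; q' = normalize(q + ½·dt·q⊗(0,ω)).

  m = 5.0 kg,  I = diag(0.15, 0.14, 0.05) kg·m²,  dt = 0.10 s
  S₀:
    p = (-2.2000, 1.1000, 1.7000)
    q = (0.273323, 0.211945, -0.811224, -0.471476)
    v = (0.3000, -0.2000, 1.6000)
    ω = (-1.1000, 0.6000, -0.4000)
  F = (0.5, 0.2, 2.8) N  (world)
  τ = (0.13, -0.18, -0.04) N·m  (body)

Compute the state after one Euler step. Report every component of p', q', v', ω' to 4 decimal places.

ω×(Iω) gyroscopic = (0.0216, 0.0440, 0.0066)
angular accel α = (0.7227, -1.6000, -0.9320)
new body rate ω' = (-1.0277, 0.4400, -0.4932)
Hamilton product q⊗(0,ω) = (0.5312835, 0.3067199, 0.7673954, -0.8745086)
updated quaternion q' = (0.2992, 0.2268, -0.7712, -0.5141)
p' = p + v·dt = (-2.1700, 1.0800, 1.8600)
new velocity v' = (0.3100, -0.1960, 1.6560)

p' = (-2.1700, 1.0800, 1.8600)
q' = (0.2992, 0.2268, -0.7712, -0.5141)
v' = (0.3100, -0.1960, 1.6560)
ω' = (-1.0277, 0.4400, -0.4932)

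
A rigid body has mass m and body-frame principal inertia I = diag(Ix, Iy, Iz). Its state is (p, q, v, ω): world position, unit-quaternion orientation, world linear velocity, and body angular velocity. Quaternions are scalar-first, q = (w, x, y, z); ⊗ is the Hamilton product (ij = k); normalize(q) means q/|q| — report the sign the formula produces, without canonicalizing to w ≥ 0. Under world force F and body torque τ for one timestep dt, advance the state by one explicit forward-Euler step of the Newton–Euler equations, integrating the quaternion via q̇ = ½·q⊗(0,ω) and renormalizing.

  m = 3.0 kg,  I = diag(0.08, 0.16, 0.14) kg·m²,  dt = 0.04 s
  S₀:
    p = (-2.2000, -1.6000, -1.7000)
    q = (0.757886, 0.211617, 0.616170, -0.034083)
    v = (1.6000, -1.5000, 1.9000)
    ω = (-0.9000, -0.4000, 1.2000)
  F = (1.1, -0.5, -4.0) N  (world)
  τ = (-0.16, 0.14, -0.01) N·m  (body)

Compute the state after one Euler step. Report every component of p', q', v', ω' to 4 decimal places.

p' = (-2.1360, -1.6600, -1.6240)
q' = (0.7671, 0.2124, 0.6053, -0.0065)
v' = (1.6147, -1.5067, 1.8467)
ω' = (-0.9848, -0.3812, 1.1889)

a = (0.3667, -0.1667, -1.3333)
p + v·dt = (-2.1360, -1.6600, -1.6240)
v' = v + a·dt = (1.6147, -1.5067, 1.8467)
(τ − ω×Iω)/I = (-2.1200, 0.4700, -0.2771)
ω + α·dt = (-0.9848, -0.3812, 1.1889)
Hamilton product q⊗(0,ω) = (0.4778229, 0.0436734, -0.5264201, 1.3793694)
q' = normalize(q + ½dt·q⊗(0,ω)) = (0.7671, 0.2124, 0.6053, -0.0065)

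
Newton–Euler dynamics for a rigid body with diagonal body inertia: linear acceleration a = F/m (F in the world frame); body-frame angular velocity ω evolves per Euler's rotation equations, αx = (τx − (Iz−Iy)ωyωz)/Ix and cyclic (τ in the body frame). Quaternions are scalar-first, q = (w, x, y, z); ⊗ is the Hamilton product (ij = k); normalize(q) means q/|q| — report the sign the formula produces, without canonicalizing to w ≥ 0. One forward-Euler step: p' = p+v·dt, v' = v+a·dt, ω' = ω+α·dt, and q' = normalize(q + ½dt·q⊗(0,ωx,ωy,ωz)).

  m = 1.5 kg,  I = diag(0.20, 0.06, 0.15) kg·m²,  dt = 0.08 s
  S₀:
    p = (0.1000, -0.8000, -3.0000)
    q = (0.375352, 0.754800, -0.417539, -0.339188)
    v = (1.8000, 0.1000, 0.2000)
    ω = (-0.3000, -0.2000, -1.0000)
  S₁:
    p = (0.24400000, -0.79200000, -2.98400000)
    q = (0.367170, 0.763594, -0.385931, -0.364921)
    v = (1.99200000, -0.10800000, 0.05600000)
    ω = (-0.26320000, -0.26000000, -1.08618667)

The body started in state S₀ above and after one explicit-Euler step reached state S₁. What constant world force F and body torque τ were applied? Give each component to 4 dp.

v₁ − v₀ = (0.19200000, -0.20800000, -0.14400000)
F = m·Δv/dt = (3.6000, -3.9000, -2.7000)
ω₁ − ω₀ = (0.03680000, -0.06000000, -0.08618667)
ω₀×(Iω₀) = (0.0180, 0.0150, -0.0084)
applied torque τ = (0.1100, -0.0300, -0.1700)

F = (3.6000, -3.9000, -2.7000)
τ = (0.1100, -0.0300, -0.1700)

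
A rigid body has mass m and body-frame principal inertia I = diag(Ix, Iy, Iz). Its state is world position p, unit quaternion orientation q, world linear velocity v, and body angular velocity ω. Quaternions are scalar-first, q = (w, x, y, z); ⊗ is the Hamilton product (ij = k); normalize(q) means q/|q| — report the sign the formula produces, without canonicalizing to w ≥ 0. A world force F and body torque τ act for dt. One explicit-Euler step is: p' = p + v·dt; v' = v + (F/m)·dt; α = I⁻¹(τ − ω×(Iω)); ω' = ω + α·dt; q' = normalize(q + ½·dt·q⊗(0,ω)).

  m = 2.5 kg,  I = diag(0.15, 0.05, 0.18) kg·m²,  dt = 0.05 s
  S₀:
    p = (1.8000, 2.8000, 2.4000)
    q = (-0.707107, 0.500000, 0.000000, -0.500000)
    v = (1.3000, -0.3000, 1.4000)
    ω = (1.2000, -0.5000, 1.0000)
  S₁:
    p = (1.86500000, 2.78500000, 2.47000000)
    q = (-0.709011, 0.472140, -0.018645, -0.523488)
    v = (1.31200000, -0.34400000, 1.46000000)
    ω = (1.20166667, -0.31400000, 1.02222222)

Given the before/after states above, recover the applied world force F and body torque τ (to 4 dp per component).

F = (0.6000, -2.2000, 3.0000)
τ = (-0.0600, 0.1500, 0.1400)

Δω = ω₁−ω₀ = (0.00166667, 0.18600000, 0.02222222)
applied torque τ = (-0.0600, 0.1500, 0.1400)
Δv = v₁−v₀ = (0.01200000, -0.04400000, 0.06000000)
applied force F = (0.6000, -2.2000, 3.0000)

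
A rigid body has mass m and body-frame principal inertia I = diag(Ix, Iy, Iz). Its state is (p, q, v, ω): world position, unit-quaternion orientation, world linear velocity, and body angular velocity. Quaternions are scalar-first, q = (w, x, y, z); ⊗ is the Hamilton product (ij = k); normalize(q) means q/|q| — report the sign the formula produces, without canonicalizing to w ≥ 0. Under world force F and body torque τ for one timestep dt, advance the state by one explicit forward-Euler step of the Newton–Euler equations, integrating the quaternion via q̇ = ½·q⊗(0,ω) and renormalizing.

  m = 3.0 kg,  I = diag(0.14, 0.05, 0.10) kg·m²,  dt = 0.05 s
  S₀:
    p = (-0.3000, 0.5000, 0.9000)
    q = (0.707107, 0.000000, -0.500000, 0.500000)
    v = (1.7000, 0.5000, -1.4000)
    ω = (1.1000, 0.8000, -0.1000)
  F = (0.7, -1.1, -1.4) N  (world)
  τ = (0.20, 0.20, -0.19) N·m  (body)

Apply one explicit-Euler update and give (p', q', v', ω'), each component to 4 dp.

a = F/m = (0.2333, -0.3667, -0.4667)
p + v·dt = (-0.2150, 0.5250, 0.8300)
v' = v + a·dt = (1.7117, 0.4817, -1.4233)
ω×(Iω) gyroscopic = (-0.0040, -0.0044, -0.0792)
α = I⁻¹(τ − ω×Iω) = (1.4571, 4.0880, -1.1080)
new body rate ω' = (1.1729, 1.0044, -0.1554)
Hamilton product q⊗(0,ω) = (0.4500000, 0.4278177, 1.1156856, 0.4792893)
q' = normalize(q + ½dt·q⊗(0,ω)) = (0.7179, 0.0107, -0.4718, 0.5117)

p' = (-0.2150, 0.5250, 0.8300)
q' = (0.7179, 0.0107, -0.4718, 0.5117)
v' = (1.7117, 0.4817, -1.4233)
ω' = (1.1729, 1.0044, -0.1554)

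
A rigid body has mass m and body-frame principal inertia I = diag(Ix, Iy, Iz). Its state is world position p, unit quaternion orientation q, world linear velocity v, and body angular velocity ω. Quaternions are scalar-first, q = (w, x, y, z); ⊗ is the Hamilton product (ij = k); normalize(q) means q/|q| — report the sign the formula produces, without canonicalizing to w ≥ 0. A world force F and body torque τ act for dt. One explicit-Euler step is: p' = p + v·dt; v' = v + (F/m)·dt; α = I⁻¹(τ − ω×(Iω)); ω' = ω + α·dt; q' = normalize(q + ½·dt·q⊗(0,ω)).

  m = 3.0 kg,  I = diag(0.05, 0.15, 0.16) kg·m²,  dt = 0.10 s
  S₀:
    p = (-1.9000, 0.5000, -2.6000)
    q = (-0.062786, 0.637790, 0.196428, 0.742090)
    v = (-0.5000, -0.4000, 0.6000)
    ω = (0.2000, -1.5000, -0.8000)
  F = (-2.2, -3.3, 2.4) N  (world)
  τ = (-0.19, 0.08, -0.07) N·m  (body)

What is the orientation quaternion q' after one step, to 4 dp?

q' = (-0.0247, 0.6825, 0.2332, 0.6923)

Hamilton product q⊗(0,ω) = (0.7607560, 0.9434354, 0.7528290, -0.9457418)
q' = normalize(q + ½dt·q⊗(0,ω)) = (-0.0247, 0.6825, 0.2332, 0.6923)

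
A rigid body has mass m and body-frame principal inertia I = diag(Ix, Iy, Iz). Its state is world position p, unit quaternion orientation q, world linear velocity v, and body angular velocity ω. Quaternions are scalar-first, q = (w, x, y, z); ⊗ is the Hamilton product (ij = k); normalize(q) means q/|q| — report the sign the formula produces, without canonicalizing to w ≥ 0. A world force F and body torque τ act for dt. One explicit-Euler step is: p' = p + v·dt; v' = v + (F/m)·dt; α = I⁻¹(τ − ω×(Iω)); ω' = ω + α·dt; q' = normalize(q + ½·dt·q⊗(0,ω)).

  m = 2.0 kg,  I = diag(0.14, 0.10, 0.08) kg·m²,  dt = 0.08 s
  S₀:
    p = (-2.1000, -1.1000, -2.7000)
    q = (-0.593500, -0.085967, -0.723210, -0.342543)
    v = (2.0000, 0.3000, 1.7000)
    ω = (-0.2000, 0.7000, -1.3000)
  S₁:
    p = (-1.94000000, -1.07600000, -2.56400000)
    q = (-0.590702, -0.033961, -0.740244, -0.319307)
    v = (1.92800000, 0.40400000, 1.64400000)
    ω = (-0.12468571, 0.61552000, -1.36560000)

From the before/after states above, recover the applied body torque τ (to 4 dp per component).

τ = (0.1500, -0.0900, -0.0600)

Δω = ω₁−ω₀ = (0.07531429, -0.08448000, -0.06560000)
precession coupling = (0.0182, 0.0156, 0.0056)
I·α + gyro = (0.1500, -0.0900, -0.0600)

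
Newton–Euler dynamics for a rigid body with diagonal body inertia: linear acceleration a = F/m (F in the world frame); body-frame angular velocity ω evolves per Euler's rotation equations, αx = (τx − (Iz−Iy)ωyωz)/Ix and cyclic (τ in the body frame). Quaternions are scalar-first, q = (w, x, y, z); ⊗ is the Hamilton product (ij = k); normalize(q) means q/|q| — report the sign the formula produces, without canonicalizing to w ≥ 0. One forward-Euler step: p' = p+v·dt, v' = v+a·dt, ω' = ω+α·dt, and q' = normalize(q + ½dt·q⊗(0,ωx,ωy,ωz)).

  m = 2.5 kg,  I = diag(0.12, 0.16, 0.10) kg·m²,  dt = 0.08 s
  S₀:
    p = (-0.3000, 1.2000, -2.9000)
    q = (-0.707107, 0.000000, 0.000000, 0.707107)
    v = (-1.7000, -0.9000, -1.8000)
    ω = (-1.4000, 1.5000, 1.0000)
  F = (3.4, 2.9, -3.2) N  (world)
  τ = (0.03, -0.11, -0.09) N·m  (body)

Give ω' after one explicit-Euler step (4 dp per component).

ω' = (-1.3200, 1.4590, 0.9952)

gyro term ω×Iω = (-0.0900, -0.0280, -0.0840)
angular accel α = (1.0000, -0.5125, -0.0600)
new body rate ω' = (-1.3200, 1.4590, 0.9952)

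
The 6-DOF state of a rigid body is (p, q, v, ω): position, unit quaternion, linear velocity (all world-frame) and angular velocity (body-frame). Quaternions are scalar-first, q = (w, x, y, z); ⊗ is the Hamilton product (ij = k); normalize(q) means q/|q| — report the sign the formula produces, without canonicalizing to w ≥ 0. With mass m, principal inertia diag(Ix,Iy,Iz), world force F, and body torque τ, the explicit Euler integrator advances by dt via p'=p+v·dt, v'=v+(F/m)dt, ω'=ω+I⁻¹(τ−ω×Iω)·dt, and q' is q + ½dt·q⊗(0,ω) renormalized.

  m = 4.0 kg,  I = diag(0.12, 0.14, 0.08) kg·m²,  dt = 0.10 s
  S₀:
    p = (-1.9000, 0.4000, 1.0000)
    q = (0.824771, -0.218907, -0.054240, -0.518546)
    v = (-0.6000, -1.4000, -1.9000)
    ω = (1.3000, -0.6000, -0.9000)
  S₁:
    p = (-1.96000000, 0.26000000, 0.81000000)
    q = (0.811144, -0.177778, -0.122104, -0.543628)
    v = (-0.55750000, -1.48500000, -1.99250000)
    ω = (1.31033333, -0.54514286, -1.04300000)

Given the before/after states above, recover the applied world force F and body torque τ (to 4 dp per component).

v₁ − v₀ = (0.04250000, -0.08500000, -0.09250000)
m·(v₁−v₀)/dt = (1.7000, -3.4000, -3.7000)
Δω = ω₁−ω₀ = (0.01033333, 0.05485714, -0.14300000)
I·α + gyro = (-0.0200, 0.0300, -0.1300)

F = (1.7000, -3.4000, -3.7000)
τ = (-0.0200, 0.0300, -0.1300)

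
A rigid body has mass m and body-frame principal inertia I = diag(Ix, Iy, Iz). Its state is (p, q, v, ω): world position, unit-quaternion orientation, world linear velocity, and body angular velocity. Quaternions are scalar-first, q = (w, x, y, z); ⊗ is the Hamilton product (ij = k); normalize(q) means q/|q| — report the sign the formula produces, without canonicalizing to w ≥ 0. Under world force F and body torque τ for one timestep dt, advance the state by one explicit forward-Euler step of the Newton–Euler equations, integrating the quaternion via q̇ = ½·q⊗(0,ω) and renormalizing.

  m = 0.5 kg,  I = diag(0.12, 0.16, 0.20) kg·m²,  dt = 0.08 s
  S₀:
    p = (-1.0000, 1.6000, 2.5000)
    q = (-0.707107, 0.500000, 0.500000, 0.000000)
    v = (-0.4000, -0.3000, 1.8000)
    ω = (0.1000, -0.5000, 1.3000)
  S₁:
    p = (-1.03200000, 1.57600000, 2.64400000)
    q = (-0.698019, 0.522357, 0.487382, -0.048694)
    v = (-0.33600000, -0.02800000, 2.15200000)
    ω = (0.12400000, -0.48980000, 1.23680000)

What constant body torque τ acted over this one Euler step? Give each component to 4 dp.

τ = (0.0100, 0.0100, -0.1600)

rate change Δω = (0.02400000, 0.01020000, -0.06320000)
ω₀×(Iω₀) = (-0.0260, -0.0104, -0.0020)
applied torque τ = (0.0100, 0.0100, -0.1600)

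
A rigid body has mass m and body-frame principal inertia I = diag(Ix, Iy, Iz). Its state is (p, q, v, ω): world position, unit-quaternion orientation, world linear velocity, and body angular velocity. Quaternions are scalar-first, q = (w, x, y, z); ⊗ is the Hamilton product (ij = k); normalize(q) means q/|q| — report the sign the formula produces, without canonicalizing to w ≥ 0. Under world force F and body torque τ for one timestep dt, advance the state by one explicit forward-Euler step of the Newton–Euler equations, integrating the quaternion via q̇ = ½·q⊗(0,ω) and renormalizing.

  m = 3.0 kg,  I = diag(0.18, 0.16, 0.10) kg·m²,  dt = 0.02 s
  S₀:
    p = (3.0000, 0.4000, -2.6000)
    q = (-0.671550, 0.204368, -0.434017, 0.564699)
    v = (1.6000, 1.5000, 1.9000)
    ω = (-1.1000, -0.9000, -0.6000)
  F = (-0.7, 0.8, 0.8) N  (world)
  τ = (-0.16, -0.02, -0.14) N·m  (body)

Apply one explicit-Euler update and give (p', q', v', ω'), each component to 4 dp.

linear accel F/m = (-0.2333, 0.2667, 0.2667)
new position p' = (3.0320, 0.4300, -2.5620)
v + (F/m)dt = (1.5953, 1.5053, 1.9053)
α = I⁻¹(τ − ω×Iω) = (-0.7089, -0.4550, -1.2020)
new body rate ω' = (-1.1142, -0.9091, -0.6240)
q⊗(0,ω) = (0.1730089, 1.5073443, 0.1058469, -0.2584199)
updated quaternion q' = (-0.6697, 0.2194, -0.4329, 0.5620)

p' = (3.0320, 0.4300, -2.5620)
q' = (-0.6697, 0.2194, -0.4329, 0.5620)
v' = (1.5953, 1.5053, 1.9053)
ω' = (-1.1142, -0.9091, -0.6240)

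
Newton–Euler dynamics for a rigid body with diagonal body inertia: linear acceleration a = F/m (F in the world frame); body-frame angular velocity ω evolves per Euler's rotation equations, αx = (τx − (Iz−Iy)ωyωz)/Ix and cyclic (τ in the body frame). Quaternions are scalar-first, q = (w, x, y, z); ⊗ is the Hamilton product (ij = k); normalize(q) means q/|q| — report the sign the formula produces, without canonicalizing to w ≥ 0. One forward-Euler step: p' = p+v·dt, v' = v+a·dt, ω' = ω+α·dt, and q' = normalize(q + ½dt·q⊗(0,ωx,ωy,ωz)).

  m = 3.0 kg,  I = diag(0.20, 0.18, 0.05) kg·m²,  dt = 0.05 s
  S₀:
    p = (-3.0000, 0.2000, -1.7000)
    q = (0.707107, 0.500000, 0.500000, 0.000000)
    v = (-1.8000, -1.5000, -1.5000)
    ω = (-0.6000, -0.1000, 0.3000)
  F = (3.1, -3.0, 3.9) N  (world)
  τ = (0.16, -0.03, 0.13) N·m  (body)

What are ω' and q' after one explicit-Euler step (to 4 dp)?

ω' = (-0.5610, -0.1008, 0.4312)
q' = (0.7158, 0.4931, 0.4944, 0.0116)

ω×(Iω) gyroscopic = (0.0039, -0.0270, -0.0012)
angular accel α = (0.7805, -0.0167, 2.6240)
ω + α·dt = (-0.5610, -0.1008, 0.4312)
q⊗(0,ω) = (0.3500000, -0.2742642, -0.2207107, 0.4621321)
updated quaternion q' = (0.7158, 0.4931, 0.4944, 0.0116)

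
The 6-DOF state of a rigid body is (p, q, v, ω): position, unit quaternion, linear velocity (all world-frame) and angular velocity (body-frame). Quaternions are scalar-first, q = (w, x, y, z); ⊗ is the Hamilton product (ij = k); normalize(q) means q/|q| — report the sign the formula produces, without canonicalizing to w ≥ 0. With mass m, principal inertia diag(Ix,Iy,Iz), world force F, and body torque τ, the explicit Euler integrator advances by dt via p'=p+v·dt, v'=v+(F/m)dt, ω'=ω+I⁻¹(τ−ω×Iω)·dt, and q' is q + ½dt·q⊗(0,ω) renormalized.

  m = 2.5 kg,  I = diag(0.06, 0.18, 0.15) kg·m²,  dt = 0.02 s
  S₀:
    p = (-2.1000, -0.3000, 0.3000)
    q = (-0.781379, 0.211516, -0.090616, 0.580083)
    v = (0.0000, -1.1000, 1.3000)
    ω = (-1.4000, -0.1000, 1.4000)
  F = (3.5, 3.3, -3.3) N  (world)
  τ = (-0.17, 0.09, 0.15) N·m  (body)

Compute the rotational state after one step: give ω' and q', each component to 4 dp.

ω' = (-1.4581, -0.1096, 1.4178)
q' = (-0.7865, 0.2217, -0.1009, 0.5676)

(τ − ω×Iω)/I = (-2.9033, -0.4800, 0.8880)
ω' = ω + α·dt = (-1.4581, -0.1096, 1.4178)
Hamilton product q⊗(0,ω) = (-0.5250554, 1.0250765, -1.0301007, -1.2419446)
q' = normalize(q + ½dt·q⊗(0,ω)) = (-0.7865, 0.2217, -0.1009, 0.5676)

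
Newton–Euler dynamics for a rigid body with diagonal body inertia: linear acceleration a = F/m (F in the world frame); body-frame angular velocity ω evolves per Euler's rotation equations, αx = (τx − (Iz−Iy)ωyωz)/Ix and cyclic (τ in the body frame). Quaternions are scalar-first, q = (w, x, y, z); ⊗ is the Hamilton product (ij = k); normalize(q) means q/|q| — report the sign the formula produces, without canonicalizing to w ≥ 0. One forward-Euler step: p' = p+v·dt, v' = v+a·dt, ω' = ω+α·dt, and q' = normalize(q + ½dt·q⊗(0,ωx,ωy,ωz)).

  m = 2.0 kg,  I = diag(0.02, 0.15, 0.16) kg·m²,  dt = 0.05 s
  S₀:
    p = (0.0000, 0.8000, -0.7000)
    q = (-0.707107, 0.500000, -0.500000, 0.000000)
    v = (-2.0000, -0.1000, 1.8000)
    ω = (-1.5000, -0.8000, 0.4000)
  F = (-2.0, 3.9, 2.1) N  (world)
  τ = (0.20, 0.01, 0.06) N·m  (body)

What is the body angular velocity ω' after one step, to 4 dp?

ω' = (-0.9920, -0.8247, 0.3700)

precession coupling ω×(Iω) = (-0.0032, 0.0840, 0.1560)
α = I⁻¹(τ − ω×Iω) = (10.1600, -0.4933, -0.6000)
new body rate ω' = (-0.9920, -0.8247, 0.3700)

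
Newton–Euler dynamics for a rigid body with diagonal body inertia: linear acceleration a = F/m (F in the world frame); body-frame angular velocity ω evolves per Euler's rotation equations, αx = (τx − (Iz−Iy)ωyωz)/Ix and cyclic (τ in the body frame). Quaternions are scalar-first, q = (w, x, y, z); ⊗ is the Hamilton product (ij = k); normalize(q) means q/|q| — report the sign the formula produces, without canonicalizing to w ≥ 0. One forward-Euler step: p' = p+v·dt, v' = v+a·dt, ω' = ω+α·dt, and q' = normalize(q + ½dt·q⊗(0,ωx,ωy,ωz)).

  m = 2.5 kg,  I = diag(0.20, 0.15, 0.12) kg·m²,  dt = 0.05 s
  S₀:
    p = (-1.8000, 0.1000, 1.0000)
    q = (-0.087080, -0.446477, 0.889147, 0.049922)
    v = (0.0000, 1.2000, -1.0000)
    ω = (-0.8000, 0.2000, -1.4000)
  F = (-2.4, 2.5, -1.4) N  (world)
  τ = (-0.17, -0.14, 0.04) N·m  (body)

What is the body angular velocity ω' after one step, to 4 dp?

ω' = (-0.8446, 0.1235, -1.3867)

precession coupling ω×(Iω) = (0.0084, 0.0896, 0.0080)
angular accel α = (-0.8920, -1.5307, 0.2667)
ω' = ω + α·dt = (-0.8446, 0.1235, -1.3867)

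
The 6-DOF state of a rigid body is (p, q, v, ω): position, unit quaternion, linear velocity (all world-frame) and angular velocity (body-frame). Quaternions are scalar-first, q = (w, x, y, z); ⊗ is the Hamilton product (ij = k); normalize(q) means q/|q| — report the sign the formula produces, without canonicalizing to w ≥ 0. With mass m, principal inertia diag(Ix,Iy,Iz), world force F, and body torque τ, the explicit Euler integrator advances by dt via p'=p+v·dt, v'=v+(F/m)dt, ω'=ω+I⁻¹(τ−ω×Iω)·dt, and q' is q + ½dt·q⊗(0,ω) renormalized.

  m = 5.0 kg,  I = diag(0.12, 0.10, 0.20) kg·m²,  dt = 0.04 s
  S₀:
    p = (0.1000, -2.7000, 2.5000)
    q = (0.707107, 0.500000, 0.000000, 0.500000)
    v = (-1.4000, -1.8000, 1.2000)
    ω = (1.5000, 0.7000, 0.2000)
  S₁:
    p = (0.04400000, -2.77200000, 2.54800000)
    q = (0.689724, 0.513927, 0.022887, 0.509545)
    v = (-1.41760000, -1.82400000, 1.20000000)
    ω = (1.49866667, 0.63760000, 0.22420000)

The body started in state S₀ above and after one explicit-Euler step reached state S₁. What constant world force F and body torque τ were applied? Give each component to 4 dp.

F = (-2.2000, -3.0000, 0.0000)
τ = (0.0100, -0.1800, 0.1000)

ω₁ − ω₀ = (-0.00133333, -0.06240000, 0.02420000)
τ = I·(Δω/dt) + ω₀×(Iω₀) = (0.0100, -0.1800, 0.1000)
Δv = v₁−v₀ = (-0.01760000, -0.02400000, 0.00000000)
F = m·Δv/dt = (-2.2000, -3.0000, 0.0000)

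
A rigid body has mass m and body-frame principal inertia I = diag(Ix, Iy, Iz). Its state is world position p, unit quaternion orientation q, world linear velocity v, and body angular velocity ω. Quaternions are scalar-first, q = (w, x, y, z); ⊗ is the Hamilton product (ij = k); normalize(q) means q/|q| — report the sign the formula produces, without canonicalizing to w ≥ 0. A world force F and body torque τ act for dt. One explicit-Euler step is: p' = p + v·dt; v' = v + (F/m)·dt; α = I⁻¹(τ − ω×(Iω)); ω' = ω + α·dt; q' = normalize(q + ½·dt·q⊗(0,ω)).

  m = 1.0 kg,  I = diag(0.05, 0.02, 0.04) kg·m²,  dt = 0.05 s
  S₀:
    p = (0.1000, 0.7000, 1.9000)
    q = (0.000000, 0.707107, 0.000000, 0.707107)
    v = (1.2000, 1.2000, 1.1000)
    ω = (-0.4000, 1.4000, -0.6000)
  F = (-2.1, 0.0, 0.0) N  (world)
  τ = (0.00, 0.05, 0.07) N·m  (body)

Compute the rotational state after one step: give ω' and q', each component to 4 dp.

ω' = (-0.3832, 1.5190, -0.5335)
q' = (0.0177, 0.6818, 0.0035, 0.7313)

ω×(Iω) gyroscopic = (-0.0168, 0.0024, 0.0168)
α = I⁻¹(τ − ω×Iω) = (0.3360, 2.3800, 1.3300)
new body rate ω' = (-0.3832, 1.5190, -0.5335)
Hamilton product q⊗(0,ω) = (0.7071070, -0.9899498, 0.1414214, 0.9899498)
updated quaternion q' = (0.0177, 0.6818, 0.0035, 0.7313)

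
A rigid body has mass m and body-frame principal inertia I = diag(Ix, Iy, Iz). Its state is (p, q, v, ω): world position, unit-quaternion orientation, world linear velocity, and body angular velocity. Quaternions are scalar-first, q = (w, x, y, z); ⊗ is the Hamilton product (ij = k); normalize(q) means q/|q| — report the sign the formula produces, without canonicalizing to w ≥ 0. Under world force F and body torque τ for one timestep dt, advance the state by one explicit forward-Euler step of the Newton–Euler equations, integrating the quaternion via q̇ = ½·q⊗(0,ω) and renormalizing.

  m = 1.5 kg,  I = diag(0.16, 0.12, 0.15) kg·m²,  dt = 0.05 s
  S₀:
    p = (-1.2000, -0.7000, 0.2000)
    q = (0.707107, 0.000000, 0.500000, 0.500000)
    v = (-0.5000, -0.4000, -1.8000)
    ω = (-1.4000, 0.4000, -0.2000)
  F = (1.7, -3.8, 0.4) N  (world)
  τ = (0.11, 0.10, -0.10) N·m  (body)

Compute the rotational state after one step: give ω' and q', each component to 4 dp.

ω' = (-1.3649, 0.4405, -0.2408)
q' = (0.7041, -0.0322, 0.4892, 0.5136)

angular accel α = (0.7025, 0.8100, -0.8160)
ω + α·dt = (-1.3649, 0.4405, -0.2408)
q⊗(0,ω) = (-0.1000000, -1.2899498, -0.4171572, 0.5585786)
q' = normalize(q + ½dt·q⊗(0,ω)) = (0.7041, -0.0322, 0.4892, 0.5136)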